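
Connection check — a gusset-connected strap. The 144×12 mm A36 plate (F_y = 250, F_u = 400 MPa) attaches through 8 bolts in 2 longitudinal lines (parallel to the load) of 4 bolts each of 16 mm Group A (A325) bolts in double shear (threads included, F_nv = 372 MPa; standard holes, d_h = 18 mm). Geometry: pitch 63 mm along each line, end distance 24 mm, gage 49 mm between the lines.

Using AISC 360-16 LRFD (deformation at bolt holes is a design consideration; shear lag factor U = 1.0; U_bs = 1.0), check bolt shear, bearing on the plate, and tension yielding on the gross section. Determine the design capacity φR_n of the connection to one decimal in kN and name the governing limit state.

Bolt shear: A_b = π(16)²/4 = 201.06 mm². φR_n = 0.75 × 372 × 201.06 × 8 × 2 = 897.5 kN.
Bearing (12 mm plate, F_u = 400 MPa): end bolts L_c = 24 − 18/2 = 15, R_n = min(1.2×15×12×400, 2.4×16×12×400) = 86.4 kN/bolt; interior L_c = 63 − 18 = 45, R_n = 184.32 kN/bolt. φR_n = 0.75 × (2×86.4 + 6×184.32) = 959.0 kN.
Tension yield (gross): A_g = 144×12 = 1728 mm². φR_n = 0.90 × 250 × 1728 = 388.8 kN.
Governing: min(897.5, 959.0, 388.8) = 388.8 kN → gross-section yield.

388.8 kN (gross-section yield governs)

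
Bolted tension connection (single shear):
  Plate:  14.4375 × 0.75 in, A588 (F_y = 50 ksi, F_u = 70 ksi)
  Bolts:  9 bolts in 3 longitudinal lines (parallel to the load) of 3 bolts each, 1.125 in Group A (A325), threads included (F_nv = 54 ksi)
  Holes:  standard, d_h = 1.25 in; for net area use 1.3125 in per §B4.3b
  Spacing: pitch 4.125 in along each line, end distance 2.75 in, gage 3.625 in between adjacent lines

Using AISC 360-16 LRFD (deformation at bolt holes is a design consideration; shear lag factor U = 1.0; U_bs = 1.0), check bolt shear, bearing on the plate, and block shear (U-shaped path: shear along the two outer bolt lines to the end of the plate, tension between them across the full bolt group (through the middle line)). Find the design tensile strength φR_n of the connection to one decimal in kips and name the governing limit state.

Bolt shear: A_b = π(1.125)²/4 = 0.99402 in². φR_n = 0.75 × 54 × 0.99402 × 9 × 1 = 362.3 kips.
Bearing (0.75 in plate, F_u = 70 ksi): end bolts L_c = 2.75 − 1.25/2 = 2.125, R_n = min(1.2×2.125×0.75×70, 2.4×1.125×0.75×70) = 133.88 kips/bolt; interior L_c = 4.125 − 1.25 = 2.875, R_n = 141.75 kips/bolt. φR_n = 0.75 × (3×133.88 + 6×141.75) = 939.1 kips.
Block shear: shear path 2×[2.75+2×4.125] = 2×11 in, A_gv = 16.5, A_nv = 2×(11 − 2.5×1.3125)×0.75 = 11.578 in²; tension across gage: (7.25 − 2×1.3125)×0.75 = 3.4688 in². R_n = min(0.6×70×11.578, 0.6×50×16.5) + 1.0×70×3.4688 = min(486.28, 495) + 242.82 = 729.1 kips. φR_n = 0.75 × 729.1 = 546.8 kips.
Governing: min(362.3, 939.1, 546.8) = 362.3 kips → bolt shear.

362.3 kips (bolt shear governs)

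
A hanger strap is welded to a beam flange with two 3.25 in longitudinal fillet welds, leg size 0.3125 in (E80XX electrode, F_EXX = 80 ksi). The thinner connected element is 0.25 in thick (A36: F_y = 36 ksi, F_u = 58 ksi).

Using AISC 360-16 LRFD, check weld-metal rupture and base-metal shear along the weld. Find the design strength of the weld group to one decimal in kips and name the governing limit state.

Weld metal: throat = 0.707×0.3125 = 0.22094 in, L = 2×3.25 = 6.5 in. φR_n = 0.75 × 0.6 × 80 × 0.22094 × 6.5 = 51.7 kips.
Base metal shear (0.25 in plate): yield φR_n = 1.0×0.6×36×0.25×6.5 = 35.1 kips; rupture φR_n = 0.75×0.6×58×0.25×6.5 = 42.4 kips; take 35.1 kips (yield).
Governing: min(51.7, 35.1) = 35.1 kips → base-metal shear.

35.1 kips (base-metal shear governs)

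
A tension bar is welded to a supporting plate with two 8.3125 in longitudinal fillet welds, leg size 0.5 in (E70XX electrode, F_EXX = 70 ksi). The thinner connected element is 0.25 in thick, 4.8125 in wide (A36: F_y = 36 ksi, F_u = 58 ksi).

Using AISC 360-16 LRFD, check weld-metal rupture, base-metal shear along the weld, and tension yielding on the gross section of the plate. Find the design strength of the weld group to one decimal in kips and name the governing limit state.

39.0 kips (gross-section yield governs)

Weld metal: throat = 0.707×0.5 = 0.3535 in, L = 2×8.3125 = 16.625 in. φR_n = 0.75 × 0.6 × 70 × 0.3535 × 16.625 = 185.1 kips.
Base metal shear (0.25 in plate): yield φR_n = 1.0×0.6×36×0.25×16.625 = 89.8 kips; rupture φR_n = 0.75×0.6×58×0.25×16.625 = 108.5 kips; take 89.8 kips (yield).
Tension yield (gross): A_g = 4.8125×0.25 = 1.2031 in². φR_n = 0.90 × 36 × 1.2031 = 39.0 kips.
Governing: min(185.1, 89.8, 39.0) = 39.0 kips → gross-section yield.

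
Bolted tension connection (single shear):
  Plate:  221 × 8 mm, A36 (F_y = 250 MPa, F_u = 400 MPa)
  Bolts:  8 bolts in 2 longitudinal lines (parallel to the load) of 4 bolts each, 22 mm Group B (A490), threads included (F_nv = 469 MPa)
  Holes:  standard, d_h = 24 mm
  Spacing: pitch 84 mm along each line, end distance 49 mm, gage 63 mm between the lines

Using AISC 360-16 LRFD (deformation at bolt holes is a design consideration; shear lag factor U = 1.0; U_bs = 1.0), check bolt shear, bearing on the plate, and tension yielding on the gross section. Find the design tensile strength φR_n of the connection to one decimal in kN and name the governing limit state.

397.8 kN (gross-section yield governs)

Bolt shear: A_b = π(22)²/4 = 380.13 mm². φR_n = 0.75 × 469 × 380.13 × 8 × 1 = 1069.7 kN.
Bearing (8 mm plate, F_u = 400 MPa): end bolts L_c = 49 − 24/2 = 37, R_n = min(1.2×37×8×400, 2.4×22×8×400) = 142.08 kN/bolt; interior L_c = 84 − 24 = 60, R_n = 168.96 kN/bolt. φR_n = 0.75 × (2×142.08 + 6×168.96) = 973.4 kN.
Tension yield (gross): A_g = 221×8 = 1768 mm². φR_n = 0.90 × 250 × 1768 = 397.8 kN.
Governing: min(1069.7, 973.4, 397.8) = 397.8 kN → gross-section yield.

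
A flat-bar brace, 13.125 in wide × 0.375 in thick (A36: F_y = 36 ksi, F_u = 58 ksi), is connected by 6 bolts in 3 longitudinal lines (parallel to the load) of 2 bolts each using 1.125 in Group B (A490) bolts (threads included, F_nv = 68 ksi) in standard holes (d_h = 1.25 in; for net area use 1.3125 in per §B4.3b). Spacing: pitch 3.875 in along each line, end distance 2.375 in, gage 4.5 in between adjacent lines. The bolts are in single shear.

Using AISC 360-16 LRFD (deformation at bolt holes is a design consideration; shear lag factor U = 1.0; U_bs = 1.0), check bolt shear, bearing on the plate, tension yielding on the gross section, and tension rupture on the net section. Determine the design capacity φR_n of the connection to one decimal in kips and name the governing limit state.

Bolt shear: A_b = π(1.125)²/4 = 0.99402 in². φR_n = 0.75 × 68 × 0.99402 × 6 × 1 = 304.2 kips.
Bearing (0.375 in plate, F_u = 58 ksi): end bolts L_c = 2.375 − 1.25/2 = 1.75, R_n = min(1.2×1.75×0.375×58, 2.4×1.125×0.375×58) = 45.675 kips/bolt; interior L_c = 3.875 − 1.25 = 2.625, R_n = 58.725 kips/bolt. φR_n = 0.75 × (3×45.675 + 3×58.725) = 234.9 kips.
Tension yield (gross): A_g = 13.125×0.375 = 4.9219 in². φR_n = 0.90 × 36 × 4.9219 = 159.5 kips.
Tension rupture (net): A_n = (13.125 − 3×1.3125)×0.375 = 3.4453 in² (U = 1.0, A_e = A_n). φR_n = 0.75 × 58 × 3.4453 = 149.9 kips.
Governing: min(304.2, 234.9, 159.5, 149.9) = 149.9 kips → net-section rupture.

149.9 kips (net-section rupture governs)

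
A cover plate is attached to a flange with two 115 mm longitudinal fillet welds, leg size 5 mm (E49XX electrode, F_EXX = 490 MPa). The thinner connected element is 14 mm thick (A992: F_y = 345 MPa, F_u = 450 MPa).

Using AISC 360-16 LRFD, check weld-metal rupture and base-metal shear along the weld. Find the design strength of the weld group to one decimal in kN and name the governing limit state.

Weld metal: throat = 0.707×5 = 3.535 mm, L = 2×115 = 230 mm. φR_n = 0.75 × 0.6 × 490 × 3.535 × 230 = 179.3 kN.
Base metal shear (14 mm plate): yield φR_n = 1.0×0.6×345×14×230 = 666.5 kN; rupture φR_n = 0.75×0.6×450×14×230 = 652.1 kN; take 652.1 kN (rupture).
Governing: min(179.3, 652.1) = 179.3 kN → weld metal.

179.3 kN (weld metal governs)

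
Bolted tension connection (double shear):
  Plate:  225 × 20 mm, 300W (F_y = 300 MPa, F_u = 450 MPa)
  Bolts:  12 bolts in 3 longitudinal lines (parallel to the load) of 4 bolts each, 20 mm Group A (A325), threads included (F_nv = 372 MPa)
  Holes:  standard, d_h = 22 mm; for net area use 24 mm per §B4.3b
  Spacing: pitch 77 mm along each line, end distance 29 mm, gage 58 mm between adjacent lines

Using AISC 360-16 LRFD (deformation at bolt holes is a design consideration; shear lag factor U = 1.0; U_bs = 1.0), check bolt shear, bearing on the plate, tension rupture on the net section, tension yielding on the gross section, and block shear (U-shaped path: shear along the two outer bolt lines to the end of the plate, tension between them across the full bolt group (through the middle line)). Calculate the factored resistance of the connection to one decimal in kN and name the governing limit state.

1032.8 kN (net-section rupture governs)

Bolt shear: A_b = π(20)²/4 = 314.16 mm². φR_n = 0.75 × 372 × 314.16 × 12 × 2 = 2103.6 kN.
Bearing (20 mm plate, F_u = 450 MPa): end bolts L_c = 29 − 22/2 = 18, R_n = min(1.2×18×20×450, 2.4×20×20×450) = 194.4 kN/bolt; interior L_c = 77 − 22 = 55, R_n = 432 kN/bolt. φR_n = 0.75 × (3×194.4 + 9×432) = 3353.4 kN.
Tension rupture (net): A_n = (225 − 3×24)×20 = 3060 mm² (U = 1.0, A_e = A_n). φR_n = 0.75 × 450 × 3060 = 1032.8 kN.
Tension yield (gross): A_g = 225×20 = 4500 mm². φR_n = 0.90 × 300 × 4500 = 1215.0 kN.
Block shear: shear path 2×[29+3×77] = 2×260 mm, A_gv = 10400, A_nv = 2×(260 − 3.5×24)×20 = 7040 mm²; tension across gage: (116 − 2×24)×20 = 1360 mm². R_n = min(0.6×450×7040, 0.6×300×10400) + 1.0×450×1360 = min(1900.8, 1872) + 612 = 2484 kN. φR_n = 0.75 × 2484 = 1863.0 kN.
Governing: min(2103.6, 3353.4, 1032.8, 1215.0, 1863.0) = 1032.8 kN → net-section rupture.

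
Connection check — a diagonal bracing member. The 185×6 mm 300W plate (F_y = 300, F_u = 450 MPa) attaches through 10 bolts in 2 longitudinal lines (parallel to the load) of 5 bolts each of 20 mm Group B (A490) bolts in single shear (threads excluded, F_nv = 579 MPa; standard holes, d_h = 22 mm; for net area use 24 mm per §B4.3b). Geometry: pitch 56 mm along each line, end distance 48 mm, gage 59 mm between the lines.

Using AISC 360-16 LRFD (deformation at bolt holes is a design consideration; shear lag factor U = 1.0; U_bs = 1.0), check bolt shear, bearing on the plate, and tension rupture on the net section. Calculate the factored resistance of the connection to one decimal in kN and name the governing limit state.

Bolt shear: A_b = π(20)²/4 = 314.16 mm². φR_n = 0.75 × 579 × 314.16 × 10 × 1 = 1364.2 kN.
Bearing (6 mm plate, F_u = 450 MPa): end bolts L_c = 48 − 22/2 = 37, R_n = min(1.2×37×6×450, 2.4×20×6×450) = 119.88 kN/bolt; interior L_c = 56 − 22 = 34, R_n = 110.16 kN/bolt. φR_n = 0.75 × (2×119.88 + 8×110.16) = 840.8 kN.
Tension rupture (net): A_n = (185 − 2×24)×6 = 822 mm² (U = 1.0, A_e = A_n). φR_n = 0.75 × 450 × 822 = 277.4 kN.
Governing: min(1364.2, 840.8, 277.4) = 277.4 kN → net-section rupture.

277.4 kN (net-section rupture governs)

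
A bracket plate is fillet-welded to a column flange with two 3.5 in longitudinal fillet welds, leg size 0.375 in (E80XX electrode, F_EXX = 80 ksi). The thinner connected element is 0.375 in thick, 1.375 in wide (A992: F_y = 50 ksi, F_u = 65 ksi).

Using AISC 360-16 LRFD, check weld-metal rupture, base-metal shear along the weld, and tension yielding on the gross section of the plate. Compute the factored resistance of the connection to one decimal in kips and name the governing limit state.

Weld metal: throat = 0.707×0.375 = 0.26513 in, L = 2×3.5 = 7 in. φR_n = 0.75 × 0.6 × 80 × 0.26513 × 7 = 66.8 kips.
Base metal shear (0.375 in plate): yield φR_n = 1.0×0.6×50×0.375×7 = 78.8 kips; rupture φR_n = 0.75×0.6×65×0.375×7 = 76.8 kips; take 76.8 kips (rupture).
Tension yield (gross): A_g = 1.375×0.375 = 0.51563 in². φR_n = 0.90 × 50 × 0.51563 = 23.2 kips.
Governing: min(66.8, 76.8, 23.2) = 23.2 kips → gross-section yield.

23.2 kips (gross-section yield governs)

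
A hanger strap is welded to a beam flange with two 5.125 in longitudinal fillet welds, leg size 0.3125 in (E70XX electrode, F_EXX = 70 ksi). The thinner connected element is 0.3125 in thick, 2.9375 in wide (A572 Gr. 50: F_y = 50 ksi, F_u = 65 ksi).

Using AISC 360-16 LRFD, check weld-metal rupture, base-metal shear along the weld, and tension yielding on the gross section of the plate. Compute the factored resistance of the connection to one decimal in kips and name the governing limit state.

41.3 kips (gross-section yield governs)

Weld metal: throat = 0.707×0.3125 = 0.22094 in, L = 2×5.125 = 10.25 in. φR_n = 0.75 × 0.6 × 70 × 0.22094 × 10.25 = 71.3 kips.
Base metal shear (0.3125 in plate): yield φR_n = 1.0×0.6×50×0.3125×10.25 = 96.1 kips; rupture φR_n = 0.75×0.6×65×0.3125×10.25 = 93.7 kips; take 93.7 kips (rupture).
Tension yield (gross): A_g = 2.9375×0.3125 = 0.91797 in². φR_n = 0.90 × 50 × 0.91797 = 41.3 kips.
Governing: min(71.3, 93.7, 41.3) = 41.3 kips → gross-section yield.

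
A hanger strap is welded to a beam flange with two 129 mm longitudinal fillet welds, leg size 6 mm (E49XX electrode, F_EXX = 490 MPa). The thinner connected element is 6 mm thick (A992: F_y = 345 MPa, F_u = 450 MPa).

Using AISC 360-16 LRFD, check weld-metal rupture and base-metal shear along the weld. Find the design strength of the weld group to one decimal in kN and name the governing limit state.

Weld metal: throat = 0.707×6 = 4.242 mm, L = 2×129 = 258 mm. φR_n = 0.75 × 0.6 × 490 × 4.242 × 258 = 241.3 kN.
Base metal shear (6 mm plate): yield φR_n = 1.0×0.6×345×6×258 = 320.4 kN; rupture φR_n = 0.75×0.6×450×6×258 = 313.5 kN; take 313.5 kN (rupture).
Governing: min(241.3, 313.5) = 241.3 kN → weld metal.

241.3 kN (weld metal governs)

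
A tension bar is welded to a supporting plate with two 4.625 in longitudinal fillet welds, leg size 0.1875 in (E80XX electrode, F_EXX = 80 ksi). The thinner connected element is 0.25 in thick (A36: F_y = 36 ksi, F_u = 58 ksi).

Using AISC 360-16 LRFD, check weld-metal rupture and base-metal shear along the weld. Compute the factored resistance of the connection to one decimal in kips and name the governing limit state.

44.1 kips (weld metal governs)

Weld metal: throat = 0.707×0.1875 = 0.13256 in, L = 2×4.625 = 9.25 in. φR_n = 0.75 × 0.6 × 80 × 0.13256 × 9.25 = 44.1 kips.
Base metal shear (0.25 in plate): yield φR_n = 1.0×0.6×36×0.25×9.25 = 50.0 kips; rupture φR_n = 0.75×0.6×58×0.25×9.25 = 60.4 kips; take 50.0 kips (yield).
Governing: min(44.1, 50.0) = 44.1 kips → weld metal.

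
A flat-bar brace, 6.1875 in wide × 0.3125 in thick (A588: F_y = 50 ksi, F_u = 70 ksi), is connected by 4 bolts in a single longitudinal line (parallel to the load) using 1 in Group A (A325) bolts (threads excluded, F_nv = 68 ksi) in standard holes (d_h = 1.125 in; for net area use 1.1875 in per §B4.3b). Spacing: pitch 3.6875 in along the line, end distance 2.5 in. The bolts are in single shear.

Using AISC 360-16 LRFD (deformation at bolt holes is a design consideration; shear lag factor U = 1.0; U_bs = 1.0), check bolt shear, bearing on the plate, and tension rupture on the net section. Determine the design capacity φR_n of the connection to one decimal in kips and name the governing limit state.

Bolt shear: A_b = π(1)²/4 = 0.7854 in². φR_n = 0.75 × 68 × 0.7854 × 4 × 1 = 160.2 kips.
Bearing (0.3125 in plate, F_u = 70 ksi): end bolts L_c = 2.5 − 1.125/2 = 1.9375, R_n = min(1.2×1.9375×0.3125×70, 2.4×1×0.3125×70) = 50.859 kips/bolt; interior L_c = 3.6875 − 1.125 = 2.5625, R_n = 52.5 kips/bolt. φR_n = 0.75 × (1×50.859 + 3×52.5) = 156.3 kips.
Tension rupture (net): A_n = (6.1875 − 1×1.1875)×0.3125 = 1.5625 in² (U = 1.0, A_e = A_n). φR_n = 0.75 × 70 × 1.5625 = 82.0 kips.
Governing: min(160.2, 156.3, 82.0) = 82.0 kips → net-section rupture.

82.0 kips (net-section rupture governs)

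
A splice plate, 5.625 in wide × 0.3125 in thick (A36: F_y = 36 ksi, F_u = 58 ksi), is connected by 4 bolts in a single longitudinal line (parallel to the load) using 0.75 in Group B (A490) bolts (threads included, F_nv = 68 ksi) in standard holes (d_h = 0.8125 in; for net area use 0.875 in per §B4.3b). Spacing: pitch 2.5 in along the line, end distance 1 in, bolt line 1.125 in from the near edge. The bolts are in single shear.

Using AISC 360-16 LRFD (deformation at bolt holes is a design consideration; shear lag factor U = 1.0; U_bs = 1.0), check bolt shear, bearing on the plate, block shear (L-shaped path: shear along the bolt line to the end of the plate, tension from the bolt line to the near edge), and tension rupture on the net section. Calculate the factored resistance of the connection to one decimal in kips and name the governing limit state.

52.4 kips (block shear governs)

Bolt shear: A_b = π(0.75)²/4 = 0.44179 in². φR_n = 0.75 × 68 × 0.44179 × 4 × 1 = 90.1 kips.
Bearing (0.3125 in plate, F_u = 58 ksi): end bolts L_c = 1 − 0.8125/2 = 0.59375, R_n = min(1.2×0.59375×0.3125×58, 2.4×0.75×0.3125×58) = 12.914 kips/bolt; interior L_c = 2.5 − 0.8125 = 1.6875, R_n = 32.625 kips/bolt. φR_n = 0.75 × (1×12.914 + 3×32.625) = 83.1 kips.
Block shear: shear path 1×[1+3×2.5] = 1×8.5 in, A_gv = 2.6563, A_nv = 1×(8.5 − 3.5×0.875)×0.3125 = 1.6992 in²; tension to near edge: (1.125 − 0.5×0.875)×0.3125 = 0.21484 in². R_n = min(0.6×58×1.6992, 0.6×36×2.6563) + 1.0×58×0.21484 = min(59.132, 57.376) + 12.461 = 69.837 kips. φR_n = 0.75 × 69.837 = 52.4 kips.
Tension rupture (net): A_n = (5.625 − 1×0.875)×0.3125 = 1.4844 in² (U = 1.0, A_e = A_n). φR_n = 0.75 × 58 × 1.4844 = 64.6 kips.
Governing: min(90.1, 83.1, 52.4, 64.6) = 52.4 kips → block shear.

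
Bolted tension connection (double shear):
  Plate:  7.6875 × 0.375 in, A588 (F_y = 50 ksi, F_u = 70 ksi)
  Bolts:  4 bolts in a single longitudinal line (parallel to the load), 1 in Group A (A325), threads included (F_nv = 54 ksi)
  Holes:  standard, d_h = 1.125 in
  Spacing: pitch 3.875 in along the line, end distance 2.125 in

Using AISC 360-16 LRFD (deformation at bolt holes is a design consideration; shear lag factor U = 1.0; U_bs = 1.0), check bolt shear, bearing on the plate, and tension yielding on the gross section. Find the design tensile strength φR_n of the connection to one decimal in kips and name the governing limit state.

Bolt shear: A_b = π(1)²/4 = 0.7854 in². φR_n = 0.75 × 54 × 0.7854 × 4 × 2 = 254.5 kips.
Bearing (0.375 in plate, F_u = 70 ksi): end bolts L_c = 2.125 − 1.125/2 = 1.5625, R_n = min(1.2×1.5625×0.375×70, 2.4×1×0.375×70) = 49.219 kips/bolt; interior L_c = 3.875 − 1.125 = 2.75, R_n = 63 kips/bolt. φR_n = 0.75 × (1×49.219 + 3×63) = 178.7 kips.
Tension yield (gross): A_g = 7.6875×0.375 = 2.8828 in². φR_n = 0.90 × 50 × 2.8828 = 129.7 kips.
Governing: min(254.5, 178.7, 129.7) = 129.7 kips → gross-section yield.

129.7 kips (gross-section yield governs)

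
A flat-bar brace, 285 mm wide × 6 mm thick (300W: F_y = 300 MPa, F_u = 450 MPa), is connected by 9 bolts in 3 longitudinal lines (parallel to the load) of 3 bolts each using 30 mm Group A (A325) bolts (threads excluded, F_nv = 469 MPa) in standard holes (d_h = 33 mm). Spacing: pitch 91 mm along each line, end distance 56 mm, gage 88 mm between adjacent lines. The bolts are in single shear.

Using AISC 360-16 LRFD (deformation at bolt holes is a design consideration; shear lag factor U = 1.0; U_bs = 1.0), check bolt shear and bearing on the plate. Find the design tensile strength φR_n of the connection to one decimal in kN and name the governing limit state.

Bolt shear: A_b = π(30)²/4 = 706.86 mm². φR_n = 0.75 × 469 × 706.86 × 9 × 1 = 2237.7 kN.
Bearing (6 mm plate, F_u = 450 MPa): end bolts L_c = 56 − 33/2 = 39.5, R_n = min(1.2×39.5×6×450, 2.4×30×6×450) = 127.98 kN/bolt; interior L_c = 91 − 33 = 58, R_n = 187.92 kN/bolt. φR_n = 0.75 × (3×127.98 + 6×187.92) = 1133.6 kN.
Governing: min(2237.7, 1133.6) = 1133.6 kN → bearing.

1133.6 kN (bearing governs)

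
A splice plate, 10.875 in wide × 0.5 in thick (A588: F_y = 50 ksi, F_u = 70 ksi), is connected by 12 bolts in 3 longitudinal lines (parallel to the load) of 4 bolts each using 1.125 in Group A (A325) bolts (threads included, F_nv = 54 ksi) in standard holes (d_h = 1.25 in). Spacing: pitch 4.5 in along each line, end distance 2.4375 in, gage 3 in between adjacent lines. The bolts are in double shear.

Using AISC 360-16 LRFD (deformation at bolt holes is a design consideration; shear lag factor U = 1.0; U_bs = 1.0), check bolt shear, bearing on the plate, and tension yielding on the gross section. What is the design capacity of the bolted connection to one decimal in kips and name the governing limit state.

Bolt shear: A_b = π(1.125)²/4 = 0.99402 in². φR_n = 0.75 × 54 × 0.99402 × 12 × 2 = 966.2 kips.
Bearing (0.5 in plate, F_u = 70 ksi): end bolts L_c = 2.4375 − 1.25/2 = 1.8125, R_n = min(1.2×1.8125×0.5×70, 2.4×1.125×0.5×70) = 76.125 kips/bolt; interior L_c = 4.5 − 1.25 = 3.25, R_n = 94.5 kips/bolt. φR_n = 0.75 × (3×76.125 + 9×94.5) = 809.2 kips.
Tension yield (gross): A_g = 10.875×0.5 = 5.4375 in². φR_n = 0.90 × 50 × 5.4375 = 244.7 kips.
Governing: min(966.2, 809.2, 244.7) = 244.7 kips → gross-section yield.

244.7 kips (gross-section yield governs)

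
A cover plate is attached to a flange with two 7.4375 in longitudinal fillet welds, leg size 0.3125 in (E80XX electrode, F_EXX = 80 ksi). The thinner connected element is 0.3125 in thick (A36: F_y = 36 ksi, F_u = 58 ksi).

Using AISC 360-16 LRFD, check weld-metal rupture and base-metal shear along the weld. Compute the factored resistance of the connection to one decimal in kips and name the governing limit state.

Weld metal: throat = 0.707×0.3125 = 0.22094 in, L = 2×7.4375 = 14.875 in. φR_n = 0.75 × 0.6 × 80 × 0.22094 × 14.875 = 118.3 kips.
Base metal shear (0.3125 in plate): yield φR_n = 1.0×0.6×36×0.3125×14.875 = 100.4 kips; rupture φR_n = 0.75×0.6×58×0.3125×14.875 = 121.3 kips; take 100.4 kips (yield).
Governing: min(118.3, 100.4) = 100.4 kips → base-metal shear.

100.4 kips (base-metal shear governs)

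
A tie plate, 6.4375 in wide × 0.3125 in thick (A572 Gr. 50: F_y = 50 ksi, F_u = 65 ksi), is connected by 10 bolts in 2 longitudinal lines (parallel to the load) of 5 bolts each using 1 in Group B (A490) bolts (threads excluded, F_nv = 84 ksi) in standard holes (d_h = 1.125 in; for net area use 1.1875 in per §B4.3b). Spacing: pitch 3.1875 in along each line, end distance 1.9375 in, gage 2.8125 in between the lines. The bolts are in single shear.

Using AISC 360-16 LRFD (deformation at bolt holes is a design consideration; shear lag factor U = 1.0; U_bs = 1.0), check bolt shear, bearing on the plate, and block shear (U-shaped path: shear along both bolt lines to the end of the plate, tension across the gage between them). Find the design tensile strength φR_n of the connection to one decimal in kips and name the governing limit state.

Bolt shear: A_b = π(1)²/4 = 0.7854 in². φR_n = 0.75 × 84 × 0.7854 × 10 × 1 = 494.8 kips.
Bearing (0.3125 in plate, F_u = 65 ksi): end bolts L_c = 1.9375 − 1.125/2 = 1.375, R_n = min(1.2×1.375×0.3125×65, 2.4×1×0.3125×65) = 33.516 kips/bolt; interior L_c = 3.1875 − 1.125 = 2.0625, R_n = 48.75 kips/bolt. φR_n = 0.75 × (2×33.516 + 8×48.75) = 342.8 kips.
Block shear: shear path 2×[1.9375+4×3.1875] = 2×14.6875 in, A_gv = 9.1797, A_nv = 2×(14.6875 − 4.5×1.1875)×0.3125 = 5.8398 in²; tension across gage: (2.8125 − 1×1.1875)×0.3125 = 0.50781 in². R_n = min(0.6×65×5.8398, 0.6×50×9.1797) + 1.0×65×0.50781 = min(227.75, 275.39) + 33.008 = 260.76 kips. φR_n = 0.75 × 260.76 = 195.6 kips.
Governing: min(494.8, 342.8, 195.6) = 195.6 kips → block shear.

195.6 kips (block shear governs)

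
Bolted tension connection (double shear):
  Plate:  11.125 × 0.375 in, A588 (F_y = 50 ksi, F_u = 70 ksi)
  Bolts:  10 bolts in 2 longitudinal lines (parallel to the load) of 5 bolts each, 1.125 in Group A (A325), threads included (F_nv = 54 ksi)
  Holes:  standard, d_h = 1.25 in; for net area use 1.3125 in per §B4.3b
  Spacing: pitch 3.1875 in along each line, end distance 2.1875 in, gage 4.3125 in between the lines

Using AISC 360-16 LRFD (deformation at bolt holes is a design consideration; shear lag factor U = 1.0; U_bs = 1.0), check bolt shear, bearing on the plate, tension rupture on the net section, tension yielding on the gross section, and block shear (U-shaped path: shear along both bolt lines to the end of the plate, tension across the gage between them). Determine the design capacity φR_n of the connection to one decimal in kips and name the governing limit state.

Bolt shear: A_b = π(1.125)²/4 = 0.99402 in². φR_n = 0.75 × 54 × 0.99402 × 10 × 2 = 805.2 kips.
Bearing (0.375 in plate, F_u = 70 ksi): end bolts L_c = 2.1875 − 1.25/2 = 1.5625, R_n = min(1.2×1.5625×0.375×70, 2.4×1.125×0.375×70) = 49.219 kips/bolt; interior L_c = 3.1875 − 1.25 = 1.9375, R_n = 61.031 kips/bolt. φR_n = 0.75 × (2×49.219 + 8×61.031) = 440.0 kips.
Tension rupture (net): A_n = (11.125 − 2×1.3125)×0.375 = 3.1875 in² (U = 1.0, A_e = A_n). φR_n = 0.75 × 70 × 3.1875 = 167.3 kips.
Tension yield (gross): A_g = 11.125×0.375 = 4.1719 in². φR_n = 0.90 × 50 × 4.1719 = 187.7 kips.
Block shear: shear path 2×[2.1875+4×3.1875] = 2×14.9375 in, A_gv = 11.203, A_nv = 2×(14.9375 − 4.5×1.3125)×0.375 = 6.7734 in²; tension across gage: (4.3125 − 1×1.3125)×0.375 = 1.125 in². R_n = min(0.6×70×6.7734, 0.6×50×11.203) + 1.0×70×1.125 = min(284.48, 336.09) + 78.75 = 363.23 kips. φR_n = 0.75 × 363.23 = 272.4 kips.
Governing: min(805.2, 440.0, 167.3, 187.7, 272.4) = 167.3 kips → net-section rupture.

167.3 kips (net-section rupture governs)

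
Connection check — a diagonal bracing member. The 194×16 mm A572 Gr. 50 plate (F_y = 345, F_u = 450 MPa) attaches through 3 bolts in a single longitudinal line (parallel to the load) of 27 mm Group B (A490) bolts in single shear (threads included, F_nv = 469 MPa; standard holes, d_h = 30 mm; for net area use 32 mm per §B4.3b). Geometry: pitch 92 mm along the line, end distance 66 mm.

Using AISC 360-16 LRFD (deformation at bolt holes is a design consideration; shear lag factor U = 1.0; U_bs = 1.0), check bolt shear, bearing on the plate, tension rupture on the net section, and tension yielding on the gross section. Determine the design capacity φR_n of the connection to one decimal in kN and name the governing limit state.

604.2 kN (bolt shear governs)

Bolt shear: A_b = π(27)²/4 = 572.56 mm². φR_n = 0.75 × 469 × 572.56 × 3 × 1 = 604.2 kN.
Bearing (16 mm plate, F_u = 450 MPa): end bolts L_c = 66 − 30/2 = 51, R_n = min(1.2×51×16×450, 2.4×27×16×450) = 440.64 kN/bolt; interior L_c = 92 − 30 = 62, R_n = 466.56 kN/bolt. φR_n = 0.75 × (1×440.64 + 2×466.56) = 1030.3 kN.
Tension rupture (net): A_n = (194 − 1×32)×16 = 2592 mm² (U = 1.0, A_e = A_n). φR_n = 0.75 × 450 × 2592 = 874.8 kN.
Tension yield (gross): A_g = 194×16 = 3104 mm². φR_n = 0.90 × 345 × 3104 = 963.8 kN.
Governing: min(604.2, 1030.3, 874.8, 963.8) = 604.2 kN → bolt shear.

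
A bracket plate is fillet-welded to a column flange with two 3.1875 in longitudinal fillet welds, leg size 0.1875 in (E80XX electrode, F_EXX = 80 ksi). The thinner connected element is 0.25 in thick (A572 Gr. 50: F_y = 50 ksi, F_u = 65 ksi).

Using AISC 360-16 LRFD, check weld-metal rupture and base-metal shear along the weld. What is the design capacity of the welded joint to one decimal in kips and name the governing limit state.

Weld metal: throat = 0.707×0.1875 = 0.13256 in, L = 2×3.1875 = 6.375 in. φR_n = 0.75 × 0.6 × 80 × 0.13256 × 6.375 = 30.4 kips.
Base metal shear (0.25 in plate): yield φR_n = 1.0×0.6×50×0.25×6.375 = 47.8 kips; rupture φR_n = 0.75×0.6×65×0.25×6.375 = 46.6 kips; take 46.6 kips (rupture).
Governing: min(30.4, 46.6) = 30.4 kips → weld metal.

30.4 kips (weld metal governs)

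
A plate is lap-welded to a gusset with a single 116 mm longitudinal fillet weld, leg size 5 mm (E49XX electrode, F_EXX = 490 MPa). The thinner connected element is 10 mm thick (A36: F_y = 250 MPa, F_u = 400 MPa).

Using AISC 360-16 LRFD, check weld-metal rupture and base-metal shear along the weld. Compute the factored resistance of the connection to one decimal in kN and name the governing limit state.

Weld metal: throat = 0.707×5 = 3.535 mm, L = 116 mm. φR_n = 0.75 × 0.6 × 490 × 3.535 × 116 = 90.4 kN.
Base metal shear (10 mm plate): yield φR_n = 1.0×0.6×250×10×116 = 174.0 kN; rupture φR_n = 0.75×0.6×400×10×116 = 208.8 kN; take 174.0 kN (yield).
Governing: min(90.4, 174.0) = 90.4 kN → weld metal.

90.4 kN (weld metal governs)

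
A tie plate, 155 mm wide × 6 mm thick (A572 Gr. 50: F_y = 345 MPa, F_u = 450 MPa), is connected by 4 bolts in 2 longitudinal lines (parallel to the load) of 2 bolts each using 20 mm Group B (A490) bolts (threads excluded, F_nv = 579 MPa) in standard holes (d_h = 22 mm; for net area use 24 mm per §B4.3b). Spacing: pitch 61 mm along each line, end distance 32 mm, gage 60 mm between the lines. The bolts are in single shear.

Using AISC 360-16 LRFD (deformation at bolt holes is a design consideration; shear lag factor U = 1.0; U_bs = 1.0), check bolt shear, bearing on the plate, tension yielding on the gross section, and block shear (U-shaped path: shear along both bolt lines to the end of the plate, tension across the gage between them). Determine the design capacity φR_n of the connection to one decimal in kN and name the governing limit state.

Bolt shear: A_b = π(20)²/4 = 314.16 mm². φR_n = 0.75 × 579 × 314.16 × 4 × 1 = 545.7 kN.
Bearing (6 mm plate, F_u = 450 MPa): end bolts L_c = 32 − 22/2 = 21, R_n = min(1.2×21×6×450, 2.4×20×6×450) = 68.04 kN/bolt; interior L_c = 61 − 22 = 39, R_n = 126.36 kN/bolt. φR_n = 0.75 × (2×68.04 + 2×126.36) = 291.6 kN.
Tension yield (gross): A_g = 155×6 = 930 mm². φR_n = 0.90 × 345 × 930 = 288.8 kN.
Block shear: shear path 2×[32+1×61] = 2×93 mm, A_gv = 1116, A_nv = 2×(93 − 1.5×24)×6 = 684 mm²; tension across gage: (60 − 1×24)×6 = 216 mm². R_n = min(0.6×450×684, 0.6×345×1116) + 1.0×450×216 = min(184.68, 231.01) + 97.2 = 281.88 kN. φR_n = 0.75 × 281.88 = 211.4 kN.
Governing: min(545.7, 291.6, 288.8, 211.4) = 211.4 kN → block shear.

211.4 kN (block shear governs)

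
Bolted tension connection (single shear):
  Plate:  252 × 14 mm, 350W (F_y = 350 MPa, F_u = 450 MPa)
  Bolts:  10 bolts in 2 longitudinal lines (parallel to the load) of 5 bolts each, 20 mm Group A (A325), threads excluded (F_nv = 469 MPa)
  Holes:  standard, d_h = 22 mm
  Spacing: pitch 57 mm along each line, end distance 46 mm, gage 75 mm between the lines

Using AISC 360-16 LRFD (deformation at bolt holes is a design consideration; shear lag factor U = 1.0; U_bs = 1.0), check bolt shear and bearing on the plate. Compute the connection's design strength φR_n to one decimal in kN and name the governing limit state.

Bolt shear: A_b = π(20)²/4 = 314.16 mm². φR_n = 0.75 × 469 × 314.16 × 10 × 1 = 1105.1 kN.
Bearing (14 mm plate, F_u = 450 MPa): end bolts L_c = 46 − 22/2 = 35, R_n = min(1.2×35×14×450, 2.4×20×14×450) = 264.6 kN/bolt; interior L_c = 57 − 22 = 35, R_n = 264.6 kN/bolt. φR_n = 0.75 × (2×264.6 + 8×264.6) = 1984.5 kN.
Governing: min(1105.1, 1984.5) = 1105.1 kN → bolt shear.

1105.1 kN (bolt shear governs)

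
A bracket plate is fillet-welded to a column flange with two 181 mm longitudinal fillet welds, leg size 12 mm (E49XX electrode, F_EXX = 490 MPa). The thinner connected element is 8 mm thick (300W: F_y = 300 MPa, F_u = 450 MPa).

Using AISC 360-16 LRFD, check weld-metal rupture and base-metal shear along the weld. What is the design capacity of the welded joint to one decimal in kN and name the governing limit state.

521.3 kN (base-metal shear governs)

Weld metal: throat = 0.707×12 = 8.484 mm, L = 2×181 = 362 mm. φR_n = 0.75 × 0.6 × 490 × 8.484 × 362 = 677.2 kN.
Base metal shear (8 mm plate): yield φR_n = 1.0×0.6×300×8×362 = 521.3 kN; rupture φR_n = 0.75×0.6×450×8×362 = 586.4 kN; take 521.3 kN (yield).
Governing: min(677.2, 521.3) = 521.3 kN → base-metal shear.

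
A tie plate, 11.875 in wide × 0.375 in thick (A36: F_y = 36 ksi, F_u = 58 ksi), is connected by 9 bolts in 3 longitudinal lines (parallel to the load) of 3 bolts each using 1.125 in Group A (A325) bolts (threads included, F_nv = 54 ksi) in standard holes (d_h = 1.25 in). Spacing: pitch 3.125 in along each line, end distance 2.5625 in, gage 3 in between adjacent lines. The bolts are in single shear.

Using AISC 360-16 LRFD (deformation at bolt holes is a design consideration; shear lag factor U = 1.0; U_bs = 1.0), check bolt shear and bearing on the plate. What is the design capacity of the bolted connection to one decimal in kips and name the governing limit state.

334.0 kips (bearing governs)

Bolt shear: A_b = π(1.125)²/4 = 0.99402 in². φR_n = 0.75 × 54 × 0.99402 × 9 × 1 = 362.3 kips.
Bearing (0.375 in plate, F_u = 58 ksi): end bolts L_c = 2.5625 − 1.25/2 = 1.9375, R_n = min(1.2×1.9375×0.375×58, 2.4×1.125×0.375×58) = 50.569 kips/bolt; interior L_c = 3.125 − 1.25 = 1.875, R_n = 48.938 kips/bolt. φR_n = 0.75 × (3×50.569 + 6×48.938) = 334.0 kips.
Governing: min(362.3, 334.0) = 334.0 kips → bearing.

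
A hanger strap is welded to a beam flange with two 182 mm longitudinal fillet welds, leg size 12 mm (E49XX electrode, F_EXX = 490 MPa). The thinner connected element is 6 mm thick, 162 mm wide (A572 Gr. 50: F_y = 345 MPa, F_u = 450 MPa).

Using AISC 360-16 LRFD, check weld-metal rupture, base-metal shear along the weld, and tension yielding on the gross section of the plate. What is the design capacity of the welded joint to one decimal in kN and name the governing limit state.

Weld metal: throat = 0.707×12 = 8.484 mm, L = 2×182 = 364 mm. φR_n = 0.75 × 0.6 × 490 × 8.484 × 364 = 680.9 kN.
Base metal shear (6 mm plate): yield φR_n = 1.0×0.6×345×6×364 = 452.1 kN; rupture φR_n = 0.75×0.6×450×6×364 = 442.3 kN; take 442.3 kN (rupture).
Tension yield (gross): A_g = 162×6 = 972 mm². φR_n = 0.90 × 345 × 972 = 301.8 kN.
Governing: min(680.9, 442.3, 301.8) = 301.8 kN → gross-section yield.

301.8 kN (gross-section yield governs)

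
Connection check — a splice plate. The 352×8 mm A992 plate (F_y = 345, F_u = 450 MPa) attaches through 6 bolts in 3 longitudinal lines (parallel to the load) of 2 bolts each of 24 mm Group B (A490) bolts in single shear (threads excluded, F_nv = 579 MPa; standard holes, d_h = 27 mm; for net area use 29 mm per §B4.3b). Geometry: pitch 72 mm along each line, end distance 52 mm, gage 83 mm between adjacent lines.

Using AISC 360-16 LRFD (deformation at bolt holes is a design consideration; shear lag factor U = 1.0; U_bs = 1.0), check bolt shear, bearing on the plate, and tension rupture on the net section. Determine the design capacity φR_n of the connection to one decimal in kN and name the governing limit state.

715.5 kN (net-section rupture governs)

Bolt shear: A_b = π(24)²/4 = 452.39 mm². φR_n = 0.75 × 579 × 452.39 × 6 × 1 = 1178.7 kN.
Bearing (8 mm plate, F_u = 450 MPa): end bolts L_c = 52 − 27/2 = 38.5, R_n = min(1.2×38.5×8×450, 2.4×24×8×450) = 166.32 kN/bolt; interior L_c = 72 − 27 = 45, R_n = 194.4 kN/bolt. φR_n = 0.75 × (3×166.32 + 3×194.4) = 811.6 kN.
Tension rupture (net): A_n = (352 − 3×29)×8 = 2120 mm² (U = 1.0, A_e = A_n). φR_n = 0.75 × 450 × 2120 = 715.5 kN.
Governing: min(1178.7, 811.6, 715.5) = 715.5 kN → net-section rupture.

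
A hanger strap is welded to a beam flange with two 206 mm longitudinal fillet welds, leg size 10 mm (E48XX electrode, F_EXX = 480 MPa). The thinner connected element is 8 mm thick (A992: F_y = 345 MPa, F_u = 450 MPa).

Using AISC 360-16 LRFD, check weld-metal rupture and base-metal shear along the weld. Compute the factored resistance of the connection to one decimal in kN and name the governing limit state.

629.2 kN (weld metal governs)

Weld metal: throat = 0.707×10 = 7.07 mm, L = 2×206 = 412 mm. φR_n = 0.75 × 0.6 × 480 × 7.07 × 412 = 629.2 kN.
Base metal shear (8 mm plate): yield φR_n = 1.0×0.6×345×8×412 = 682.3 kN; rupture φR_n = 0.75×0.6×450×8×412 = 667.4 kN; take 667.4 kN (rupture).
Governing: min(629.2, 667.4) = 629.2 kN → weld metal.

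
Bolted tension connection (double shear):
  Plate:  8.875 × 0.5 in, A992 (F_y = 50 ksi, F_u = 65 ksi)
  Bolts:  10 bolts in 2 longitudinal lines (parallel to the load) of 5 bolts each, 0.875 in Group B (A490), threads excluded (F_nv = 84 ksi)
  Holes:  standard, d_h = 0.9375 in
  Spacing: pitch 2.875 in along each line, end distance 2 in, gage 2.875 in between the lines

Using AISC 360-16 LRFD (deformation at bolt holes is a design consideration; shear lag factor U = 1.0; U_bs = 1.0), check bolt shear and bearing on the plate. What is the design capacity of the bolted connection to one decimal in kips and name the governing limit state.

499.1 kips (bearing governs)

Bolt shear: A_b = π(0.875)²/4 = 0.60132 in². φR_n = 0.75 × 84 × 0.60132 × 10 × 2 = 757.7 kips.
Bearing (0.5 in plate, F_u = 65 ksi): end bolts L_c = 2 − 0.9375/2 = 1.53125, R_n = min(1.2×1.53125×0.5×65, 2.4×0.875×0.5×65) = 59.719 kips/bolt; interior L_c = 2.875 − 0.9375 = 1.9375, R_n = 68.25 kips/bolt. φR_n = 0.75 × (2×59.719 + 8×68.25) = 499.1 kips.
Governing: min(757.7, 499.1) = 499.1 kips → bearing.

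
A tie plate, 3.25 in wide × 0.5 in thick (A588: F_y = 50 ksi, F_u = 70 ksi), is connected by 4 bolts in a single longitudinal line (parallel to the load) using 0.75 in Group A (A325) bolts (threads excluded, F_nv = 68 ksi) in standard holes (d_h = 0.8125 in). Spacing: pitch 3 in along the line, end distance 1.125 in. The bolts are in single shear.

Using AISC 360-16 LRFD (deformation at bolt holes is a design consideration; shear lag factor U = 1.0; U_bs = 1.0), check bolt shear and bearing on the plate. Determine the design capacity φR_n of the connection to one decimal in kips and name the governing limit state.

90.1 kips (bolt shear governs)

Bolt shear: A_b = π(0.75)²/4 = 0.44179 in². φR_n = 0.75 × 68 × 0.44179 × 4 × 1 = 90.1 kips.
Bearing (0.5 in plate, F_u = 70 ksi): end bolts L_c = 1.125 − 0.8125/2 = 0.71875, R_n = min(1.2×0.71875×0.5×70, 2.4×0.75×0.5×70) = 30.188 kips/bolt; interior L_c = 3 − 0.8125 = 2.1875, R_n = 63 kips/bolt. φR_n = 0.75 × (1×30.188 + 3×63) = 164.4 kips.
Governing: min(90.1, 164.4) = 90.1 kips → bolt shear.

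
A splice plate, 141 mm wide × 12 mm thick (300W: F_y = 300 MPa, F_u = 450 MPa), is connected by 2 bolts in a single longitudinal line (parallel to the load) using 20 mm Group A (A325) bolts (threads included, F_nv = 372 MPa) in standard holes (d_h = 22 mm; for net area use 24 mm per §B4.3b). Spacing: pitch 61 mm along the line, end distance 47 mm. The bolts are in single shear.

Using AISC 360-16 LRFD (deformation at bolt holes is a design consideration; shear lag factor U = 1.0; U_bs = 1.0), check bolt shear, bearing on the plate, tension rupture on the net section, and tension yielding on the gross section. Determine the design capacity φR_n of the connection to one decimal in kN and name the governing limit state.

175.3 kN (bolt shear governs)

Bolt shear: A_b = π(20)²/4 = 314.16 mm². φR_n = 0.75 × 372 × 314.16 × 2 × 1 = 175.3 kN.
Bearing (12 mm plate, F_u = 450 MPa): end bolts L_c = 47 − 22/2 = 36, R_n = min(1.2×36×12×450, 2.4×20×12×450) = 233.28 kN/bolt; interior L_c = 61 − 22 = 39, R_n = 252.72 kN/bolt. φR_n = 0.75 × (1×233.28 + 1×252.72) = 364.5 kN.
Tension rupture (net): A_n = (141 − 1×24)×12 = 1404 mm² (U = 1.0, A_e = A_n). φR_n = 0.75 × 450 × 1404 = 473.9 kN.
Tension yield (gross): A_g = 141×12 = 1692 mm². φR_n = 0.90 × 300 × 1692 = 456.8 kN.
Governing: min(175.3, 364.5, 473.9, 456.8) = 175.3 kN → bolt shear.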